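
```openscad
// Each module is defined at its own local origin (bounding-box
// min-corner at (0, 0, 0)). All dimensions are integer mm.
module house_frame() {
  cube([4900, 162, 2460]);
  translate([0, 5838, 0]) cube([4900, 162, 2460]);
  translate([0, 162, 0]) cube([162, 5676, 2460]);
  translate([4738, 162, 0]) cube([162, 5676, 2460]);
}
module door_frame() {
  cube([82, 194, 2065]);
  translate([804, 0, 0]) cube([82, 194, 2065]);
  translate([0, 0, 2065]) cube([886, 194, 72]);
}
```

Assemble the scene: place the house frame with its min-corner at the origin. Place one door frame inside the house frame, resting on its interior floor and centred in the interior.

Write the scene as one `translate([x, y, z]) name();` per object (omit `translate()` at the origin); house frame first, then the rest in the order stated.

house_frame();
translate([2007, 2903, 0]) door_frame();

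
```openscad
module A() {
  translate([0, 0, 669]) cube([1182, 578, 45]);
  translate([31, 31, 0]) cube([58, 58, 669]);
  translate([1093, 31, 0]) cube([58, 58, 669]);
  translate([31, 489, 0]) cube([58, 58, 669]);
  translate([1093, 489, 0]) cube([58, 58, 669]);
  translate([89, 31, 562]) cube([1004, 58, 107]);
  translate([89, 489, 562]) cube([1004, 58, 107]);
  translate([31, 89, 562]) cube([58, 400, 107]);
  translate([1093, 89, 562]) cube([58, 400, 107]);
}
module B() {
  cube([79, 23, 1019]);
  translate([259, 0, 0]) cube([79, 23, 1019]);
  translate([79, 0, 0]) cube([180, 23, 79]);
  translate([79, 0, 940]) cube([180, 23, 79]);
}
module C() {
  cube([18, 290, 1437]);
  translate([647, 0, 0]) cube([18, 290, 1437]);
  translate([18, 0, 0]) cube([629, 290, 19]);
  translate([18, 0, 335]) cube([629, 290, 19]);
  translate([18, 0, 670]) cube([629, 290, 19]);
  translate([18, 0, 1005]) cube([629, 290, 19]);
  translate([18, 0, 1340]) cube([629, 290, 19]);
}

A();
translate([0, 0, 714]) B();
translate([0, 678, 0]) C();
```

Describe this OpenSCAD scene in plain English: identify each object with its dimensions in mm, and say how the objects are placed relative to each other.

A is a table: top 1182 mm (x) × 578 mm (y), 45 mm thick, upper face at z = 714 mm, on four 58×58 mm square legs, each inset 31 mm from the nearest pair of top edges, running from z = 0 to the bottom of the top. Four apron rails, 58 mm thick and 107 mm tall, run between adjacent legs with their top edges flush with the underside of the top and their outer faces flush with the legs' outer faces.

B is a picture frame with a 180×861 mm rectangular opening (x by z) and a uniform 79 mm border on every side. Frame depth is 23 mm along y. It is built from two vertical stiles running the full outside height and two horizontal rails spanning the gap between the stiles.

C is a bookshelf 665 mm wide overall, 290 mm deep and 1437 mm tall. The two sides are 18 mm thick vertical panels. 5 horizontal shelves of 19 mm thickness span between the inner faces of the sides; the lowest shelf sits on the floor and shelves are stacked with a clear vertical gap of 316 mm between each pair.

The picture frame is on top of the table. The bookshelf is on the floor beside the table on its +y side.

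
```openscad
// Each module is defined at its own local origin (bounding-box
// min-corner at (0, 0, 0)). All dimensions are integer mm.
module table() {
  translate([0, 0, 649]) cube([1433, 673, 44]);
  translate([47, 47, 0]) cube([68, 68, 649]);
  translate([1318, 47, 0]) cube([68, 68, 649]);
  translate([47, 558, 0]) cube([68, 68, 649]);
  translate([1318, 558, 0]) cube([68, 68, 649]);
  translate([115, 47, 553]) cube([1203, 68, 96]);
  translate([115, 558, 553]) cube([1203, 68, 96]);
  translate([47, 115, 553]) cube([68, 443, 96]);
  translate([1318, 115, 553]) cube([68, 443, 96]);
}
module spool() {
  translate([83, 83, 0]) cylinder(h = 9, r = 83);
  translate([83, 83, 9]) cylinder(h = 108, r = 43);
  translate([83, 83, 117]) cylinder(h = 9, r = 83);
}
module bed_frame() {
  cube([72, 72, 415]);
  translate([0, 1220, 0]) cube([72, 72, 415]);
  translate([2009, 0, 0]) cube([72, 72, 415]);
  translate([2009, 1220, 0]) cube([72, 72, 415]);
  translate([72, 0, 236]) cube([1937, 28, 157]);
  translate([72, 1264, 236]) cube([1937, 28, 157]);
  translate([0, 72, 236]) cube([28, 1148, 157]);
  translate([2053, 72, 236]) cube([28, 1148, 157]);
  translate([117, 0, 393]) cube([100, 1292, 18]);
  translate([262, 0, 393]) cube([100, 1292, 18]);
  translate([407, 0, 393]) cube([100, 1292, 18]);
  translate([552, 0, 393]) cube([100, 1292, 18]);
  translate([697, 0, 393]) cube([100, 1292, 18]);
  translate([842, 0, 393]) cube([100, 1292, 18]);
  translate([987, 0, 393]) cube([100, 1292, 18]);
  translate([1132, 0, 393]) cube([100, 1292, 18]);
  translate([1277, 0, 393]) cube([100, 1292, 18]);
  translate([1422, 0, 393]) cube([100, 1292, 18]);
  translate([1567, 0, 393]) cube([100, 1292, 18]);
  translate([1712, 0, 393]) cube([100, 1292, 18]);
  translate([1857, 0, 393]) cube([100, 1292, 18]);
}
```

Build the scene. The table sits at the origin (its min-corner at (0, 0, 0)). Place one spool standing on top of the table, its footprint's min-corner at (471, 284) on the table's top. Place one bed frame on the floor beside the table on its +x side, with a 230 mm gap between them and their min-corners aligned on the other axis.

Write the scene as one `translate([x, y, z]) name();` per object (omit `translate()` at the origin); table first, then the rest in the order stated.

table();
translate([471, 284, 693]) spool();
translate([1663, 0, 0]) bed_frame();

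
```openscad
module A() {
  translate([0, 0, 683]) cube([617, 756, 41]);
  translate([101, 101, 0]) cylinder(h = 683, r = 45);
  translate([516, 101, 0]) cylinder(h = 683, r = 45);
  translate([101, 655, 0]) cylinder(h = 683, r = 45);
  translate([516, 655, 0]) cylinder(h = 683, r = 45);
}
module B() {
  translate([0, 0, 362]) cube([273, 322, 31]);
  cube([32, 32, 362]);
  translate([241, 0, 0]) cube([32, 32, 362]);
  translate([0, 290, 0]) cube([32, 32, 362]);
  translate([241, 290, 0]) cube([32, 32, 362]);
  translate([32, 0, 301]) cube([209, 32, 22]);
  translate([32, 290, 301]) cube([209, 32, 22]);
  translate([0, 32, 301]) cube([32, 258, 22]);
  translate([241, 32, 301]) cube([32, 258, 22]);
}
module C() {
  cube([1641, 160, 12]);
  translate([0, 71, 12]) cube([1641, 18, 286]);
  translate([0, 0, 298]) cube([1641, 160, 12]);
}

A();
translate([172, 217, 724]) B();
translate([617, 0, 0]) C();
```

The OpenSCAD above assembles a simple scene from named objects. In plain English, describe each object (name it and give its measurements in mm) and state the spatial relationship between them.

A is a table: top 617 mm (x) × 756 mm (y), 41 mm thick, upper face at z = 724 mm, on four round legs of 90 mm diameter, each leg's bounding box inset 56 mm from the nearest pair of top edges, running from z = 0 to the bottom of the top.

B is a four-legged stool. The seat is 273×322 mm, 31 mm thick, top at z = 393 mm. It stands on four square legs, each 32×32 mm in cross-section, from z = 0 to the seat underside, each flush with a corner of the seat. Four stretchers, 32 mm wide and 22 mm tall, connect adjacent legs with their undersides at z = 301 mm, each running between the inner faces of the legs it joins and aligned with the legs' outer faces on the other axis.

C is an I-beam lying along x, 1641 mm long. Overall section height 310 mm. Two flanges 160 mm wide (y) and 12 mm thick, one on the floor and one at the top; a web 18 mm thick runs between them, centred on the flange width.

The stool is on top of the table, centred. The I-beam is against the table's +x side, with their −y faces flush.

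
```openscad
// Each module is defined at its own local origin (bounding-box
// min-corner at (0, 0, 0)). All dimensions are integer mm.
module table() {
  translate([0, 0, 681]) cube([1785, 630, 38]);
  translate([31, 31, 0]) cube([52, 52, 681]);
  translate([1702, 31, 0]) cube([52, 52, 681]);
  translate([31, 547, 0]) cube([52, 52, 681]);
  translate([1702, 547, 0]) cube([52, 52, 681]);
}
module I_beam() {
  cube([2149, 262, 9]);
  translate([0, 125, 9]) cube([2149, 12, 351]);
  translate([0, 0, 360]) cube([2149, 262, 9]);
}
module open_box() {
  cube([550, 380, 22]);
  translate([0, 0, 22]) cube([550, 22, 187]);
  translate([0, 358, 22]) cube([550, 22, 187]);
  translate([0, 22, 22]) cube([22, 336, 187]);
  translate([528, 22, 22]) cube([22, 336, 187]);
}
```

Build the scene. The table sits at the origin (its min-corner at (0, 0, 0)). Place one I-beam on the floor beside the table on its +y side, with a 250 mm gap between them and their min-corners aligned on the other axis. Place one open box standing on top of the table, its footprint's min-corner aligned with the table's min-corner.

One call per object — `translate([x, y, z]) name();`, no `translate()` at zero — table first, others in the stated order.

table();
translate([0, 880, 0]) I_beam();
translate([0, 0, 719]) open_box();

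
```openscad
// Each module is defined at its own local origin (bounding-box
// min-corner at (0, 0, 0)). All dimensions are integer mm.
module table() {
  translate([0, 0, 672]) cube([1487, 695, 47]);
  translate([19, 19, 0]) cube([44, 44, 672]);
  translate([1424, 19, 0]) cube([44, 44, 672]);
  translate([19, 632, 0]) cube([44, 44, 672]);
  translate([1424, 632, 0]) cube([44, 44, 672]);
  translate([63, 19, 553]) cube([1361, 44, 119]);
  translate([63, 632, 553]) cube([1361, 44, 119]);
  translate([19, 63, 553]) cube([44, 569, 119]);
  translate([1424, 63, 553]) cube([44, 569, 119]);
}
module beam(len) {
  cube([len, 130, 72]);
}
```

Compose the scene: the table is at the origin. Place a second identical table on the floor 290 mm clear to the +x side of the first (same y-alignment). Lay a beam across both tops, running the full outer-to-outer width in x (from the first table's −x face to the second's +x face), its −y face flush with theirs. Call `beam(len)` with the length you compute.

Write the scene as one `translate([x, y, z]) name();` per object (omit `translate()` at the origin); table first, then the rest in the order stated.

table();
translate([1777, 0, 0]) table();
translate([0, 0, 719]) beam(3264);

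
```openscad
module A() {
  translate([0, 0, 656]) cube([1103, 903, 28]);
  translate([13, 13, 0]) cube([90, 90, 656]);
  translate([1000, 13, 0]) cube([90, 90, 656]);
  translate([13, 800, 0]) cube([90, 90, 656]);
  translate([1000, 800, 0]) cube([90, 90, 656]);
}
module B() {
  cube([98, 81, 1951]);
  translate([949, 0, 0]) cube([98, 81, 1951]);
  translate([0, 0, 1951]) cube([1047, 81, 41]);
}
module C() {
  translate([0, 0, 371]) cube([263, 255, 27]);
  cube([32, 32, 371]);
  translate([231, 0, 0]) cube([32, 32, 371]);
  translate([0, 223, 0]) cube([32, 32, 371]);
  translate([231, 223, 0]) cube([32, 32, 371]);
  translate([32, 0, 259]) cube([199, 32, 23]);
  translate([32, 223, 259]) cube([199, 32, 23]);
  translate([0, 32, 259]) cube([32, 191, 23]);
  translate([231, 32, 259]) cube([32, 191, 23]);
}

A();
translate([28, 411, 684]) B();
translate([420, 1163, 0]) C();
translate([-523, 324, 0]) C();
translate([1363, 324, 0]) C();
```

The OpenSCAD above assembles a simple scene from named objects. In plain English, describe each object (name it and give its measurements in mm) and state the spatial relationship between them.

A is a rectangular dining table. The top is 1103×903×28 mm with its upper surface at z = 684 mm. It stands on four 90×90 mm square legs, each inset 13 mm from the nearest pair of top edges, running from the floor to the underside of the top.

B is a rectangular door frame: two vertical jambs of 98×81 mm section, 1951 mm tall, with a clear opening 851 mm wide between their inner faces. A header 41 mm tall and 81 mm deep lies on top of the jambs and spans the full outside width.

C is a four-legged stool. The seat is a 263×255×27 mm slab whose top surface is at z = 398 mm; four square legs, each 32×32 mm in cross-section, run from the floor (z = 0) to the underside of the seat, each flush with a corner of the seat. Four stretchers, 32 mm wide and 23 mm tall, connect adjacent legs with their undersides at z = 259 mm, each running between the inner faces of the legs it joins and aligned with the legs' outer faces on the other axis.

The door frame is on top of the table, centred. Three stools sit around the table at the +y, −x, +x sides.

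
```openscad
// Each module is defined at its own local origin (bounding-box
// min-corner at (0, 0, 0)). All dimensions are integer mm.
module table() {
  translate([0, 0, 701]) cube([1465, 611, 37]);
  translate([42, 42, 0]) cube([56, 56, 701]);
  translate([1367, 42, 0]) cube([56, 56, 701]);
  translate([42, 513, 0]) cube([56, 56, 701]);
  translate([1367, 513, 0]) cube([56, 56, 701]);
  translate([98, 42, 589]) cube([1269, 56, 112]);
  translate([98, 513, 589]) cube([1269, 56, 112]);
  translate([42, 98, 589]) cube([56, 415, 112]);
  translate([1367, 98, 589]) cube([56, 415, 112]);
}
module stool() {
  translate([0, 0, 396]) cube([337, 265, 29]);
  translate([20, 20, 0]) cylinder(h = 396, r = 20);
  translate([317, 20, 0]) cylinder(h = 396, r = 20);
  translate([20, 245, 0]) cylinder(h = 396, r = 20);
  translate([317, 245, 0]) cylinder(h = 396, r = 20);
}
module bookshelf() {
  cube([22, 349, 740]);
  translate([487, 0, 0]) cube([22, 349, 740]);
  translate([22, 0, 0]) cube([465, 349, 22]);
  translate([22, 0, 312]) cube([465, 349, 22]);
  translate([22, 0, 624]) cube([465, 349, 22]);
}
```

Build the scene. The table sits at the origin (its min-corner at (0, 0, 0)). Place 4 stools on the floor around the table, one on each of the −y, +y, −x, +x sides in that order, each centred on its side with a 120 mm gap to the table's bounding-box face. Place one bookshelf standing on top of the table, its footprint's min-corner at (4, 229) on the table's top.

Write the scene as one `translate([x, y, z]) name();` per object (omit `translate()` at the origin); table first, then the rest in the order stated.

table();
translate([564, -385, 0]) stool();
translate([564, 731, 0]) stool();
translate([-457, 173, 0]) stool();
translate([1585, 173, 0]) stool();
translate([4, 229, 738]) bookshelf();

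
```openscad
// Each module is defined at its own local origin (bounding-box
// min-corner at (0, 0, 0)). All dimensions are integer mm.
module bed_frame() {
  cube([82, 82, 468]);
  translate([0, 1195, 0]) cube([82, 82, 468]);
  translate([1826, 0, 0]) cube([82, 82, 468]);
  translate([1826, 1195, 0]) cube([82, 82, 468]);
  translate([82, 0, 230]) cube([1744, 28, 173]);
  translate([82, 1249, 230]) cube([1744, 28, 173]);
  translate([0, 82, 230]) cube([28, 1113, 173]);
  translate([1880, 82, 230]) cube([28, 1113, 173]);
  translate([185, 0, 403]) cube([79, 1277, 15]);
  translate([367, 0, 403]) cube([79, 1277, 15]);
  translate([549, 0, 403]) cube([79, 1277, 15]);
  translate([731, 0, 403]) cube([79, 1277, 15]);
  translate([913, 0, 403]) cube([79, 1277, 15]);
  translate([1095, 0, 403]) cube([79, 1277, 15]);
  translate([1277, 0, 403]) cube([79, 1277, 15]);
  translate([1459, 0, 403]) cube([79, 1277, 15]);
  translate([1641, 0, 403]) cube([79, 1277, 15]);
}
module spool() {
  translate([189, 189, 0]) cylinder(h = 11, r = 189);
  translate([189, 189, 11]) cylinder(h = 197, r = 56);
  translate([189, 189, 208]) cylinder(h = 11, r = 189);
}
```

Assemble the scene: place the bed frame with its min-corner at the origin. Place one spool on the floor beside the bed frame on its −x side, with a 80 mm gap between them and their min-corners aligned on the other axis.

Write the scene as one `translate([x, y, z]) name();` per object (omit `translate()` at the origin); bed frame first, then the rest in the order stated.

bed_frame();
translate([-458, 0, 0]) spool();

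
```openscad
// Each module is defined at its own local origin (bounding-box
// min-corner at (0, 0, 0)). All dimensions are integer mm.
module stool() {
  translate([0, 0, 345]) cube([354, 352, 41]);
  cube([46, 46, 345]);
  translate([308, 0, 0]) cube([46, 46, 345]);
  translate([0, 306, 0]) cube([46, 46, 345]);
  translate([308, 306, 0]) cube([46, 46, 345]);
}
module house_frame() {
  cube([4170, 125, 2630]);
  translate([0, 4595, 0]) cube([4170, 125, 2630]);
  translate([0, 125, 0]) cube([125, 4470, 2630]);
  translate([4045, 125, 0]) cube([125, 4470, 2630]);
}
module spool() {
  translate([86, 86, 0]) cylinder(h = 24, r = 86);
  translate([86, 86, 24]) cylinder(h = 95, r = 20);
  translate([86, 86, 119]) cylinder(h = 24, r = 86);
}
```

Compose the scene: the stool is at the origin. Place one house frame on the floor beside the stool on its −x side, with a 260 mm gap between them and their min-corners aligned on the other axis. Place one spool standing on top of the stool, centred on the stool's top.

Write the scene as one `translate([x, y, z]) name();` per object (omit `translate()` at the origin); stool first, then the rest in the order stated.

stool();
translate([-4430, 0, 0]) house_frame();
translate([91, 90, 386]) spool();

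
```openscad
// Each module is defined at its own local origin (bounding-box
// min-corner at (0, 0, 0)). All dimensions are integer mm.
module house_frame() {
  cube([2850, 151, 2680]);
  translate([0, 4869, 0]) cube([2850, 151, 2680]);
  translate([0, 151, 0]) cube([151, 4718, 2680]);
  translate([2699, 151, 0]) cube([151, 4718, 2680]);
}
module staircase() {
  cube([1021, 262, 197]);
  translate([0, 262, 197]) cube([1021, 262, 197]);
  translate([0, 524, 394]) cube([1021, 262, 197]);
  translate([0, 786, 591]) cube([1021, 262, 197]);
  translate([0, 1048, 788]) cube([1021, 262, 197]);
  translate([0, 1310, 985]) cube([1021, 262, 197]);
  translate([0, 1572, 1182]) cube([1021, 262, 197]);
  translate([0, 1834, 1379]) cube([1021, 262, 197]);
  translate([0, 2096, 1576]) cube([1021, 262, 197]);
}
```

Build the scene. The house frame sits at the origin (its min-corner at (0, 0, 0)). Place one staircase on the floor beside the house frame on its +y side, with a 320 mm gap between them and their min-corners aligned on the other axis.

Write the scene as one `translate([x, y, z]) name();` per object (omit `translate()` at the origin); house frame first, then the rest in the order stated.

house_frame();
translate([0, 5340, 0]) staircase();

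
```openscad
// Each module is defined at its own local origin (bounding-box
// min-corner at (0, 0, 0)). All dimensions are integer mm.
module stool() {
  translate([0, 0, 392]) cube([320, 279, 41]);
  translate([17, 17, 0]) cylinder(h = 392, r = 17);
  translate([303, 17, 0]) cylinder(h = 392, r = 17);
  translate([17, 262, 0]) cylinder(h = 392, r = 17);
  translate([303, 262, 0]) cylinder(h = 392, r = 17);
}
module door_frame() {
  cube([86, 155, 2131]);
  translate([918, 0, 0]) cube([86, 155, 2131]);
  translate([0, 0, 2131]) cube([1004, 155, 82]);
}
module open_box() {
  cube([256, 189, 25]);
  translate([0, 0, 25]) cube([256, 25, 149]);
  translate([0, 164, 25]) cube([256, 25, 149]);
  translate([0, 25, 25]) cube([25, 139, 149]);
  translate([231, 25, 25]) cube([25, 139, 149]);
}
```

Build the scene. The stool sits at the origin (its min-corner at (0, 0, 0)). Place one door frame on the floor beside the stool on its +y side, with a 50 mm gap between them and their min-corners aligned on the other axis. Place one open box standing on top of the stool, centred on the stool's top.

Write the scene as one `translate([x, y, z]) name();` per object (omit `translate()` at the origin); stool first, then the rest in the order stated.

stool();
translate([0, 329, 0]) door_frame();
translate([32, 45, 433]) open_box();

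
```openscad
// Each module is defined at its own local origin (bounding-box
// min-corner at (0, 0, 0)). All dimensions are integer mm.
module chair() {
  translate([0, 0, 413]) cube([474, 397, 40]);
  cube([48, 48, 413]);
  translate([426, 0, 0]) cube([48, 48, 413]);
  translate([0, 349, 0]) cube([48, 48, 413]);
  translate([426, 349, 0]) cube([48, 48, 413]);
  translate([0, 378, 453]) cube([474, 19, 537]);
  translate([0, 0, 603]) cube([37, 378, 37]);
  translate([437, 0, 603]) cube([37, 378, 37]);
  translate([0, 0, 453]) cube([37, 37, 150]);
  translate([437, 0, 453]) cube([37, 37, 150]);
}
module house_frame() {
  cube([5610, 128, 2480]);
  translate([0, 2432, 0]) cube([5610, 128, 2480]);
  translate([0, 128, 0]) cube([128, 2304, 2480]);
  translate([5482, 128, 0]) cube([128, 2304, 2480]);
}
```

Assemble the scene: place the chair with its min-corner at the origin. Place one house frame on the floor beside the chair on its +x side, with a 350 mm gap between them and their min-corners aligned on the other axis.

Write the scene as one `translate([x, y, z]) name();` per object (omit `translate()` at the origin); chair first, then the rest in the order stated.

chair();
translate([824, 0, 0]) house_frame();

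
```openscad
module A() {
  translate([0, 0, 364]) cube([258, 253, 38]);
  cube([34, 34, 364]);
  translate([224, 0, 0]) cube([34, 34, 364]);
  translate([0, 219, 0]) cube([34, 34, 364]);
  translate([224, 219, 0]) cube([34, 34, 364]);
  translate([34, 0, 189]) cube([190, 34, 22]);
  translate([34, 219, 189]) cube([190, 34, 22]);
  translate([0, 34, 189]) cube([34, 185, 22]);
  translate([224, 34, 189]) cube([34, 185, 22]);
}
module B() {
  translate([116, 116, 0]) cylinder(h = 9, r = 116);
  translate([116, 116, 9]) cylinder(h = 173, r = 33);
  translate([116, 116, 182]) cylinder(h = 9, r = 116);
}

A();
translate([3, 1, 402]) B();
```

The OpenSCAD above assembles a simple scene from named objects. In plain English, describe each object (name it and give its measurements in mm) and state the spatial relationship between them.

A is a four-legged stool. The seat is 258×253 mm, 38 mm thick, top at z = 402 mm. It stands on four square legs, each 34×34 mm in cross-section, from z = 0 to the seat underside, each flush with a corner of the seat. Four stretchers, 34 mm wide and 22 mm tall, connect adjacent legs with their undersides at z = 189 mm, each running between the inner faces of the legs it joins and aligned with the legs' outer faces on the other axis.

B is a spool: two coaxial disc flanges of radius 116 mm and thickness 9 mm, joined by a core cylinder of radius 33 mm and height 173 mm. The lower flange rests on z = 0 and the three cylinders share a vertical axis.

The spool is on top of the stool.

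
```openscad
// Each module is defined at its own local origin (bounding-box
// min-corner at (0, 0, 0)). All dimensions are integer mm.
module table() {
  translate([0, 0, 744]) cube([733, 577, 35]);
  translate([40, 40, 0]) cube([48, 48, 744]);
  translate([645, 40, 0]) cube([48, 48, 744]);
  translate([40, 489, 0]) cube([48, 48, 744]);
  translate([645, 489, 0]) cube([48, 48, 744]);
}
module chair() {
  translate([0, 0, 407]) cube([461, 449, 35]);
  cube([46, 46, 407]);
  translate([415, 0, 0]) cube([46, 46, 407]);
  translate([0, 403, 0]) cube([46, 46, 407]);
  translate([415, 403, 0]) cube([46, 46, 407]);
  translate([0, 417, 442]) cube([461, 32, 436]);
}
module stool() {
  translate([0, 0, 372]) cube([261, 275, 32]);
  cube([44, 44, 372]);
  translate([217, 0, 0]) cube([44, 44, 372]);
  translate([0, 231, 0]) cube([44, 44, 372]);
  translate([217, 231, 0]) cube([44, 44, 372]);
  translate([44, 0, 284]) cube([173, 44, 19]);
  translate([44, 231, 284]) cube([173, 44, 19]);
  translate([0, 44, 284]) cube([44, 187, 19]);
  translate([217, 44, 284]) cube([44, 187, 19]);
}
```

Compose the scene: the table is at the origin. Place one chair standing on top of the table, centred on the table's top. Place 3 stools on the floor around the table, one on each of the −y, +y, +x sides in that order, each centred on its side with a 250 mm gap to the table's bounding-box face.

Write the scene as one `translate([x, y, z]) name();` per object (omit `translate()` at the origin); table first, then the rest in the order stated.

table();
translate([136, 64, 779]) chair();
translate([236, -525, 0]) stool();
translate([236, 827, 0]) stool();
translate([983, 151, 0]) stool();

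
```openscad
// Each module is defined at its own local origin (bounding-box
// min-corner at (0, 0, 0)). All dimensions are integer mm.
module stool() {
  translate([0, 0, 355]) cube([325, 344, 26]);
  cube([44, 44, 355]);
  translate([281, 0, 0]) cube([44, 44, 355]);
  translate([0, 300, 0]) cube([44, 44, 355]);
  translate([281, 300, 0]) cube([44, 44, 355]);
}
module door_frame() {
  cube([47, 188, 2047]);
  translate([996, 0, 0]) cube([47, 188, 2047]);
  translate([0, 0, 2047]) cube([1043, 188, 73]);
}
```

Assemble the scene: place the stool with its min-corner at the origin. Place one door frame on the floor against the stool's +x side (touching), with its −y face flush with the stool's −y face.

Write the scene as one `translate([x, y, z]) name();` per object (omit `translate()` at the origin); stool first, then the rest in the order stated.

stool();
translate([325, 0, 0]) door_frame();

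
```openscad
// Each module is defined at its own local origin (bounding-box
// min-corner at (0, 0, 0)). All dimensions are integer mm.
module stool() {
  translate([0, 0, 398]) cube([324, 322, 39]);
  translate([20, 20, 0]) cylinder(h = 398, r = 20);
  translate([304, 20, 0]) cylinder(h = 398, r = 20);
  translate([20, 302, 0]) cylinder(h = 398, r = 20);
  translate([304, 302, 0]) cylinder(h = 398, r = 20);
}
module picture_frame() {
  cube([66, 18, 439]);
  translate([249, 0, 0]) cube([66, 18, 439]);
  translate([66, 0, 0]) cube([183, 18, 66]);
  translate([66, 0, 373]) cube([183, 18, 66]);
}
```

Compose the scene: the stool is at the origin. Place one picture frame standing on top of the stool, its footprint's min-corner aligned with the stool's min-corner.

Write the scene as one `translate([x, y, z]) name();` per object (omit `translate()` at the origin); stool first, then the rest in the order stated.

stool();
translate([0, 0, 437]) picture_frame();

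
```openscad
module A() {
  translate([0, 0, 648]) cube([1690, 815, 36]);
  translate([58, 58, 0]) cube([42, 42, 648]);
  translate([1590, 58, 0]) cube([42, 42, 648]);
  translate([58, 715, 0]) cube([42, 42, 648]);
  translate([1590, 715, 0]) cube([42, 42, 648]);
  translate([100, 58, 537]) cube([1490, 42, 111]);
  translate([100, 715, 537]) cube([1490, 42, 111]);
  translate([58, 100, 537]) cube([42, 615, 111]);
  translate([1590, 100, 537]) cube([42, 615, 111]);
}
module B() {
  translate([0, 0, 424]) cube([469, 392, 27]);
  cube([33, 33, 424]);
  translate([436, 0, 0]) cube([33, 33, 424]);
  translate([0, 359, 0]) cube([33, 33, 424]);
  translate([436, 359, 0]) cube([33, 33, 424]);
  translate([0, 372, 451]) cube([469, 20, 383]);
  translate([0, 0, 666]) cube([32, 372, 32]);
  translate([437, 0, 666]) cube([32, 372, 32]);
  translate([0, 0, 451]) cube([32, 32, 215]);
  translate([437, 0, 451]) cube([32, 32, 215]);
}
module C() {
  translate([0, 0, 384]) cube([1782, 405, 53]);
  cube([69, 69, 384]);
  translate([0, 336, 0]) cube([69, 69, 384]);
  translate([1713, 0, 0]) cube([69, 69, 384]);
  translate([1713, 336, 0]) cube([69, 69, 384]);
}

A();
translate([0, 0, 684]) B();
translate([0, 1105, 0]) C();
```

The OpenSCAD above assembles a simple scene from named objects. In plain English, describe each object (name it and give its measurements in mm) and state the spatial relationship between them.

A is a rectangular dining table. The top is 1690×815×36 mm with its upper surface at z = 684 mm. It stands on four 42×42 mm square legs, each inset 58 mm from the nearest pair of top edges, running from the floor to the underside of the top. Four apron rails, 42 mm thick and 111 mm tall, run between adjacent legs with their top edges flush with the underside of the top and their outer faces flush with the legs' outer faces.

B is a chair: 469×392 mm seat, 27 mm thick, top at z = 451 mm, on four 33 mm square corner legs flush with the seat edges. A 20 mm thick backrest slab spans the full seat width, extending 383 mm above the seat top, its back face flush with the seat's +y edge. Two armrests of 32×32 mm section run along each side from the seat's front edge to the front of the backrest, top faces 247 mm above the seat top and outer faces flush with the seat's x-edges; a 32×32 mm post under the front of each armrest stands on the seat at the front corner.

C is a long wooden bench with a 1782 mm (x) × 405 mm (y) seat, 53 mm thick, its top surface 437 mm above the floor. Four 69 mm square legs at the seat corners, flush with the edges, run from z = 0 to the seat underside.

The chair is on top of the table. The bench is on the floor beside the table on its +y side.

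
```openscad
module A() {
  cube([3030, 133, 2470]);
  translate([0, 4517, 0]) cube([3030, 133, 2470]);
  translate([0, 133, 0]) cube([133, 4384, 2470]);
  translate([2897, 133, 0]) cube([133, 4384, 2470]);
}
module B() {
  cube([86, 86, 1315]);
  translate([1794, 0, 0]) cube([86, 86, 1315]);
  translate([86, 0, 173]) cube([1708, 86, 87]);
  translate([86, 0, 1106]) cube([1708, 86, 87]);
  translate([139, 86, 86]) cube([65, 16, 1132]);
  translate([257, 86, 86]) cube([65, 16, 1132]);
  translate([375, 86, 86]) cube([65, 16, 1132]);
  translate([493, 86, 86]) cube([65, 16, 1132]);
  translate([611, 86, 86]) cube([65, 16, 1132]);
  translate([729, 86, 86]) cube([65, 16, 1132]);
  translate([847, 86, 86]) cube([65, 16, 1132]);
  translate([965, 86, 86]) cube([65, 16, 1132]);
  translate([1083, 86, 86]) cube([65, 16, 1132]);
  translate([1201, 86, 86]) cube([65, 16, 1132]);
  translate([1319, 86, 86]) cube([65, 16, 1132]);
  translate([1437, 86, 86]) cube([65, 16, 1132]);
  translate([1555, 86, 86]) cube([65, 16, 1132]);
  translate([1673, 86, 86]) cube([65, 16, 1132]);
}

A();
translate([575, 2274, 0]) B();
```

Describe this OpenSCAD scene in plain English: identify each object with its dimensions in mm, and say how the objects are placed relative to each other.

A is a box-shaped house frame (walls only): outside footprint 3030×4650 mm, wall height 2470 mm, wall thickness 133 mm. The two y-facing walls run the full x-width; the two x-facing walls fit between the inner faces of the y-facing walls.

B is a fence section. Two 86×86 mm posts, 1315 mm tall, stand on the floor with a clear span of 1708 mm between their inner faces. Two horizontal rails of 86×87 mm section span the gap between the posts with their undersides at z = 173 mm and z = 1106 mm, flush with the posts' −y face. 14 pickets, each 65 mm wide, 16 mm thick and 1132 mm tall, are fixed to the +y face of the rails with their bottoms at z = 86 mm, evenly spaced across the span with equal gaps (rounded down to the nearest mm) at the −x end and between each pair — any rounding remainder accumulates at the +x end.

The fence section sits inside the house frame, centred.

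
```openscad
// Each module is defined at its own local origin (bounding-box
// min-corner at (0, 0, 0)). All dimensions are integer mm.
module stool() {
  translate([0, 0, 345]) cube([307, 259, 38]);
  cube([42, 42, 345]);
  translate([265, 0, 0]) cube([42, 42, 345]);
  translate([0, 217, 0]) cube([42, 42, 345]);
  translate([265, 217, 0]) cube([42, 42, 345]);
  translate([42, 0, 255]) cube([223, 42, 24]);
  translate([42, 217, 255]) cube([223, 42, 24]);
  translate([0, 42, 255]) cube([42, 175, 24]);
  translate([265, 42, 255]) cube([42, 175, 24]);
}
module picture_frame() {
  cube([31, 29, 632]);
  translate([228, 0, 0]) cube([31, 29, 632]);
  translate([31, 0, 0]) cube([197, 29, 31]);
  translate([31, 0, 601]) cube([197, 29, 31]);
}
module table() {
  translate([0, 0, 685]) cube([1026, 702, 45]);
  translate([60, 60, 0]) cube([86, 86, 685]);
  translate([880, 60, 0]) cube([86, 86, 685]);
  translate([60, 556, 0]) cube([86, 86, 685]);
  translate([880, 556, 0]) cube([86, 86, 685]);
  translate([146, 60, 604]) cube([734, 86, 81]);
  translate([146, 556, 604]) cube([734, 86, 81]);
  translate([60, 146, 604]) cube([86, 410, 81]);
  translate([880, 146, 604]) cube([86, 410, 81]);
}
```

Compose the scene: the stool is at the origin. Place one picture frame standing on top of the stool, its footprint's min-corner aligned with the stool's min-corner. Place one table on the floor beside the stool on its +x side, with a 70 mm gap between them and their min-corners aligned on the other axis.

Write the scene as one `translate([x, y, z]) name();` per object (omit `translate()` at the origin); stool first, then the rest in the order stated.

stool();
translate([0, 0, 383]) picture_frame();
translate([377, 0, 0]) table();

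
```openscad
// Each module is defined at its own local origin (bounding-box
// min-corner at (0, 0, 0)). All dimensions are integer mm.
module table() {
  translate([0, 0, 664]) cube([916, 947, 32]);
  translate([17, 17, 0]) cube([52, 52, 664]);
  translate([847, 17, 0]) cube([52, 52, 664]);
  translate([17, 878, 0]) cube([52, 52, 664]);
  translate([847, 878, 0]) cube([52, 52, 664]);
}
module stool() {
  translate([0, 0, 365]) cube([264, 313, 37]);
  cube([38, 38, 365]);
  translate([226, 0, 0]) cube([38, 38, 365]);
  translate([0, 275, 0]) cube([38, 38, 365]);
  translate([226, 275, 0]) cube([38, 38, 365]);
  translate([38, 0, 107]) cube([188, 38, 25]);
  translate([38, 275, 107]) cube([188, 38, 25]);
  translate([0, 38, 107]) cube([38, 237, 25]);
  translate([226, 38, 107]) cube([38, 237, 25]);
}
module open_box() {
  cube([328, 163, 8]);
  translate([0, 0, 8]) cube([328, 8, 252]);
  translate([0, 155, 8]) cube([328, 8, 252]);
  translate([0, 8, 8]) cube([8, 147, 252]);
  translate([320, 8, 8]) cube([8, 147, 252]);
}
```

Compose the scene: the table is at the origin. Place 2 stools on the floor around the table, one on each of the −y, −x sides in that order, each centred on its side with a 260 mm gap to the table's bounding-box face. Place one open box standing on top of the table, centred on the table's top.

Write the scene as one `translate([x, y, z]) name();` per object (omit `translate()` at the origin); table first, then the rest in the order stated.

table();
translate([326, -573, 0]) stool();
translate([-524, 317, 0]) stool();
translate([294, 392, 696]) open_box();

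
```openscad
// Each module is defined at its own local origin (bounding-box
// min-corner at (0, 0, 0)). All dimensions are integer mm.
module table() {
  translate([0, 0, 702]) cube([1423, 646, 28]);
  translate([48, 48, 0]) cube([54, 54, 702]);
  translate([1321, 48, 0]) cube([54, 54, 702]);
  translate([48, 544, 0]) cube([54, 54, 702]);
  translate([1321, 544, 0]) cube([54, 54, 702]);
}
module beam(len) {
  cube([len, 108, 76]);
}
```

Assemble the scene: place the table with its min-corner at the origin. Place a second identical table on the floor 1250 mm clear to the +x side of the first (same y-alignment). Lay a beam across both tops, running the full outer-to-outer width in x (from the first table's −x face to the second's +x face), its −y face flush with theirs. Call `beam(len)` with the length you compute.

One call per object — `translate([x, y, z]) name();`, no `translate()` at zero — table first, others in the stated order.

table();
translate([2673, 0, 0]) table();
translate([0, 0, 730]) beam(4096);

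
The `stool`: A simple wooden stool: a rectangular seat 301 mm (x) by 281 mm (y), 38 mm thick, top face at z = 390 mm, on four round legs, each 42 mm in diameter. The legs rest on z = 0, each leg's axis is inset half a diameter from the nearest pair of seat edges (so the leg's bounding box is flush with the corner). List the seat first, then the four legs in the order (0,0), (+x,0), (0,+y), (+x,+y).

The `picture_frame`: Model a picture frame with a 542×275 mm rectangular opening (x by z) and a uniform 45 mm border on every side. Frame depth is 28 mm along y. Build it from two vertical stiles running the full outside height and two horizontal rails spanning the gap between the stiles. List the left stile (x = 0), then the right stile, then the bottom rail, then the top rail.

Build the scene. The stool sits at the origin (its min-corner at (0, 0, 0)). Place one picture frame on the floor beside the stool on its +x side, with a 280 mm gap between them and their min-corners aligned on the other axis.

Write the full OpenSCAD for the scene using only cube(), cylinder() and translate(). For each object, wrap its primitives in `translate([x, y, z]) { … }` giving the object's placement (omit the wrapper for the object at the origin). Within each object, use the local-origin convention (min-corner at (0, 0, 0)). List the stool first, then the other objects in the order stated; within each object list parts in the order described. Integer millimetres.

translate([0, 0, 352]) cube([301, 281, 38]);
translate([21, 21, 0]) cylinder(h = 352, r = 21);
translate([280, 21, 0]) cylinder(h = 352, r = 21);
translate([21, 260, 0]) cylinder(h = 352, r = 21);
translate([280, 260, 0]) cylinder(h = 352, r = 21);
translate([581, 0, 0]) {
  cube([45, 28, 365]);
  translate([587, 0, 0]) cube([45, 28, 365]);
  translate([45, 0, 0]) cube([542, 28, 45]);
  translate([45, 0, 320]) cube([542, 28, 45]);
}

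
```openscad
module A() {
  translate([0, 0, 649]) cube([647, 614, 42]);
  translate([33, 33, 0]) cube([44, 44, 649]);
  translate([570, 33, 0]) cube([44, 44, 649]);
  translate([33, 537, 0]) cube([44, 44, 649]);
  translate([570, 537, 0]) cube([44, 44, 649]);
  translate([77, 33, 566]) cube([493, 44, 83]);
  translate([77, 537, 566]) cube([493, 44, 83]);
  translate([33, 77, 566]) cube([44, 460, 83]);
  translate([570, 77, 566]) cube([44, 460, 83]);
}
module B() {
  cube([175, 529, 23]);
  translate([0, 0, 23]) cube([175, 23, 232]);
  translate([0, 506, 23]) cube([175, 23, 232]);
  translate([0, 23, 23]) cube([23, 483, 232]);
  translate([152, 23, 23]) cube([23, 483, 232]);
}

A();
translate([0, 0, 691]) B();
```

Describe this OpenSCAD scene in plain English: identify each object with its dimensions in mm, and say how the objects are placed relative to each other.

A is a table with a 647×614 mm rectangular top, 42 mm thick, top surface at z = 691 mm, supported by four 44×44 mm square legs, each inset 33 mm from the nearest pair of top edges, running from the floor. Four apron rails, 44 mm thick and 83 mm tall, run between adjacent legs with their top edges flush with the underside of the top and their outer faces flush with the legs' outer faces.

B is an open storage box with external size 175×529×255 mm and wall thickness 23 mm (the base is also 23 mm thick). The base covers the whole footprint; the four walls stand on the base, with the y-facing walls full-width and the x-facing walls fitting between their inner faces.

The open box is on top of the table.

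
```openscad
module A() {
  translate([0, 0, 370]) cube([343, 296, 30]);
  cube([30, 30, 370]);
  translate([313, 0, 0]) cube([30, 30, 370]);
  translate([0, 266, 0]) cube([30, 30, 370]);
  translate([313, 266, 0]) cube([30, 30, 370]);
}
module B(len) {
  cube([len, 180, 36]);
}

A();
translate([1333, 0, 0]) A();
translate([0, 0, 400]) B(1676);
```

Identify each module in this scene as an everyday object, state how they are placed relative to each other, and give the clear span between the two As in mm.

A is a stool. B is a beam. A beam spans the tops of two stools. The clear span between the two stools is 990 mm.

Second stool starts at x = 1333; first ends at x = 343; clear span = 1333 − 343 = 990 mm.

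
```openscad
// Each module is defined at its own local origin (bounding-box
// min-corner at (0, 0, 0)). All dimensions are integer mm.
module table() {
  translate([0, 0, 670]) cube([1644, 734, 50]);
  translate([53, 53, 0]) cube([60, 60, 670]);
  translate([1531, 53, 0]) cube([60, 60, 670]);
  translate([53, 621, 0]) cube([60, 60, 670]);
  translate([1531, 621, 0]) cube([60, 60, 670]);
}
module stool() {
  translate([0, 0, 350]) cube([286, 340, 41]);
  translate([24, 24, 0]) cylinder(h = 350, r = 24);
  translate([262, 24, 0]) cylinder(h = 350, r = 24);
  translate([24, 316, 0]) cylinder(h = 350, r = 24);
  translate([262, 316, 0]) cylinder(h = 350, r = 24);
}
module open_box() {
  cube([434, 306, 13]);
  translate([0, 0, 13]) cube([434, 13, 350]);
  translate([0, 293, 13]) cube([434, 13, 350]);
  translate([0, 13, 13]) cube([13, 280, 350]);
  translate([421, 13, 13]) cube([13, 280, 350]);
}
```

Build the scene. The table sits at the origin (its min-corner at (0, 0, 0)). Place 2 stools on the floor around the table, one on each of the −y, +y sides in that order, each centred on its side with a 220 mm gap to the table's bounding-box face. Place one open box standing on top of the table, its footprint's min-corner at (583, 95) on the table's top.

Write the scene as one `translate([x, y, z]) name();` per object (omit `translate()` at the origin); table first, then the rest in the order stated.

table();
translate([679, -560, 0]) stool();
translate([679, 954, 0]) stool();
translate([583, 95, 720]) open_box();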